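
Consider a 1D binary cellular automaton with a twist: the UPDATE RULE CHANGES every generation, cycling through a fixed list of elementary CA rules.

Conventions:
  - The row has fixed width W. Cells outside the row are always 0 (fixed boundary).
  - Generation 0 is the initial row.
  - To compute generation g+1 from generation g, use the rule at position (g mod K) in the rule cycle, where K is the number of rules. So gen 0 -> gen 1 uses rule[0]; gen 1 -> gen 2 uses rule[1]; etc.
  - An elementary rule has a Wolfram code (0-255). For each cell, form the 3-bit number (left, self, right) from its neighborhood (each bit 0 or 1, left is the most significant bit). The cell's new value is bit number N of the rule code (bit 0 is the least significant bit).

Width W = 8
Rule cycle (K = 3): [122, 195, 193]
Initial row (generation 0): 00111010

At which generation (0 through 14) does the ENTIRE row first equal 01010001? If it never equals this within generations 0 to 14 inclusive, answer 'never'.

Gen 0: 00111010
Gen 1 (rule 122): 01101101
Gen 2 (rule 195): 10100100
Gen 3 (rule 193): 00000001
Gen 4 (rule 122): 00000010
Gen 5 (rule 195): 11111100
Gen 6 (rule 193): 01111101
Gen 7 (rule 122): 11000110
Gen 8 (rule 195): 01011010
Gen 9 (rule 193): 00001000
Gen 10 (rule 122): 00010100
Gen 11 (rule 195): 11100001
Gen 12 (rule 193): 01101100
Gen 13 (rule 122): 11111110
Gen 14 (rule 195): 01111110

Answer: never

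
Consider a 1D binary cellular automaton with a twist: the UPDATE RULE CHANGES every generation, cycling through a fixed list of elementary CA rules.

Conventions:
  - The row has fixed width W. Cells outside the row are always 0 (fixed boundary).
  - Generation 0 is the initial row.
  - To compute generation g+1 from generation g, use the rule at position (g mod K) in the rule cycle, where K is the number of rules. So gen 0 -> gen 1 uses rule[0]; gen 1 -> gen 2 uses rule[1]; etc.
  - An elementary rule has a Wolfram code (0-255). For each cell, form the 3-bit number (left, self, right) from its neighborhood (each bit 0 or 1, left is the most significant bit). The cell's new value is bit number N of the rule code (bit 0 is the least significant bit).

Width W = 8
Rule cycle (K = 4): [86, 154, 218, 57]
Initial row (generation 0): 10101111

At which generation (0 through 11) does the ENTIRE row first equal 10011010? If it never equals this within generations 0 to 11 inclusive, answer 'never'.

Gen 0: 10101111
Gen 1 (rule 86): 10100001
Gen 2 (rule 154): 00010010
Gen 3 (rule 218): 00101101
Gen 4 (rule 57): 10011010
Gen 5 (rule 86): 11101011
Gen 6 (rule 154): 11000010
Gen 7 (rule 218): 11100101
Gen 8 (rule 57): 10010010
Gen 9 (rule 86): 11111111
Gen 10 (rule 154): 11111110
Gen 11 (rule 218): 11111111

Answer: 4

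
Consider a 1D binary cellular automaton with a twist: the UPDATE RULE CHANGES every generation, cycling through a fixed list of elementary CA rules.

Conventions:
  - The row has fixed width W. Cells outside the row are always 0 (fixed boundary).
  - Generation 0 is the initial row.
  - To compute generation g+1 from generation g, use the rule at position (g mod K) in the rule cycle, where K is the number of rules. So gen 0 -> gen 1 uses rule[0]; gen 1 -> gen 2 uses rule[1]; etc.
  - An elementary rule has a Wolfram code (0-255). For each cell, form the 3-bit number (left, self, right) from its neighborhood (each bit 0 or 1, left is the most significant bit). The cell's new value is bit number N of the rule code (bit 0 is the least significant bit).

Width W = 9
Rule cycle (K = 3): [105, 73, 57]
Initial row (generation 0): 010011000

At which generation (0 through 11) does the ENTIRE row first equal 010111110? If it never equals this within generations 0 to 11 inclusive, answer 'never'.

Gen 0: 010011000
Gen 1 (rule 105): 000011011
Gen 2 (rule 73): 111011011
Gen 3 (rule 57): 100110110
Gen 4 (rule 105): 000111110
Gen 5 (rule 73): 110100010
Gen 6 (rule 57): 101011001
Gen 7 (rule 105): 010111000
Gen 8 (rule 73): 000101011
Gen 9 (rule 57): 110010110
Gen 10 (rule 105): 110001110
Gen 11 (rule 73): 110101010

Answer: never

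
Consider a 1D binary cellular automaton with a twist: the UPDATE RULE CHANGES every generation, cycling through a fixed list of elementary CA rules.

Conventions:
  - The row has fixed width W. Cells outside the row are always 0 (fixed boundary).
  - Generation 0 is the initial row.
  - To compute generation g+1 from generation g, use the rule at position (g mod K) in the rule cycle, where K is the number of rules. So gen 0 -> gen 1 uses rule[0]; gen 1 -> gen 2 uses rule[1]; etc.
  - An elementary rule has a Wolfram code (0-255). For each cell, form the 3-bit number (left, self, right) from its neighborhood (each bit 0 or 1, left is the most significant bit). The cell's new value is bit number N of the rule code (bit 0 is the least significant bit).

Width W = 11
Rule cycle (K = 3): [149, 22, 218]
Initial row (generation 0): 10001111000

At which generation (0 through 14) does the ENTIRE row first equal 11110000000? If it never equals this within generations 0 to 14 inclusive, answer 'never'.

Answer: 6

Derivation:
Gen 0: 10001111000
Gen 1 (rule 149): 11100110111
Gen 2 (rule 22): 00011000000
Gen 3 (rule 218): 00111100000
Gen 4 (rule 149): 10011011111
Gen 5 (rule 22): 11100000000
Gen 6 (rule 218): 11110000000
Gen 7 (rule 149): 01101111111
Gen 8 (rule 22): 10000000000
Gen 9 (rule 218): 01000000000
Gen 10 (rule 149): 01111111111
Gen 11 (rule 22): 10000000000
Gen 12 (rule 218): 01000000000
Gen 13 (rule 149): 01111111111
Gen 14 (rule 22): 10000000000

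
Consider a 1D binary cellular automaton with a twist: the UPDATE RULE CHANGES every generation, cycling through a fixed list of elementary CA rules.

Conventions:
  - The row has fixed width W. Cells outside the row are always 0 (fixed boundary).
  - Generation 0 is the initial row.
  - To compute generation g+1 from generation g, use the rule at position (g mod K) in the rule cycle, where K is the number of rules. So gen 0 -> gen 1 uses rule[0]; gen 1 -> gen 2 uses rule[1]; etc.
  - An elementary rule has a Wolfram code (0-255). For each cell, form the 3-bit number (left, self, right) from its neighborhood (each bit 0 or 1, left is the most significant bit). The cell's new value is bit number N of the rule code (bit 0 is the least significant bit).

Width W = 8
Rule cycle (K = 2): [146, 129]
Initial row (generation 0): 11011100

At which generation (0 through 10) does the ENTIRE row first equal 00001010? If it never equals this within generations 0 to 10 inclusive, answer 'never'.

Gen 0: 11011100
Gen 1 (rule 146): 00001010
Gen 2 (rule 129): 11100000
Gen 3 (rule 146): 01010000
Gen 4 (rule 129): 00000111
Gen 5 (rule 146): 00001010
Gen 6 (rule 129): 11100000
Gen 7 (rule 146): 01010000
Gen 8 (rule 129): 00000111
Gen 9 (rule 146): 00001010
Gen 10 (rule 129): 11100000

Answer: 1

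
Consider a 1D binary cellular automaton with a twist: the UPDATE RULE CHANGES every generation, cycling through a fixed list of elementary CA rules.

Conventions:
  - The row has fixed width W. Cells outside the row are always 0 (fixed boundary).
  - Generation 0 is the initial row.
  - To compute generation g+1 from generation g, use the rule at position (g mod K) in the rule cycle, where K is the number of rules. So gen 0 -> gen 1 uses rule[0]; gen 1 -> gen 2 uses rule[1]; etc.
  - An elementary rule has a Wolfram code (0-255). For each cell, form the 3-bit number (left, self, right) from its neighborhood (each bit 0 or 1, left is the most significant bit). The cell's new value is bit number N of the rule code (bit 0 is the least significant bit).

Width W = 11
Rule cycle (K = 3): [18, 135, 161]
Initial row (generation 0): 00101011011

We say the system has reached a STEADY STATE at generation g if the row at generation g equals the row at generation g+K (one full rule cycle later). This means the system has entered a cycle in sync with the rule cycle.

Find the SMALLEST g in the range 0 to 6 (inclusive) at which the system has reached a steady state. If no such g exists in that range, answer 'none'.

Answer: 2

Derivation:
Gen 0: 00101011011
Gen 1 (rule 18): 01000000000
Gen 2 (rule 135): 11011111111
Gen 3 (rule 161): 00101111110
Gen 4 (rule 18): 01000000001
Gen 5 (rule 135): 11011111111
Gen 6 (rule 161): 00101111110
Gen 7 (rule 18): 01000000001
Gen 8 (rule 135): 11011111111
Gen 9 (rule 161): 00101111110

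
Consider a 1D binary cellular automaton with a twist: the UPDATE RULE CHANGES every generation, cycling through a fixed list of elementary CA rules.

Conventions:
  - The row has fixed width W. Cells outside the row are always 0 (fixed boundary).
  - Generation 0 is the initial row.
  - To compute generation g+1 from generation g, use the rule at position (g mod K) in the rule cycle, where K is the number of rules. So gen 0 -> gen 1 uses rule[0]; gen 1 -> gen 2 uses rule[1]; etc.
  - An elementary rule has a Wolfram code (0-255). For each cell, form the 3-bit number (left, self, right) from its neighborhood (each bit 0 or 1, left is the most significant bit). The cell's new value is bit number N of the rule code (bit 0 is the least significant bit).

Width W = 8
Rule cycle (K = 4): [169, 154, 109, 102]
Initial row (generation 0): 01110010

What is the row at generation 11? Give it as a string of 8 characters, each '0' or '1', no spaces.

Gen 0: 01110010
Gen 1 (rule 169): 01100000
Gen 2 (rule 154): 11010000
Gen 3 (rule 109): 11110111
Gen 4 (rule 102): 00011001
Gen 5 (rule 169): 11010000
Gen 6 (rule 154): 10001000
Gen 7 (rule 109): 10101011
Gen 8 (rule 102): 11111101
Gen 9 (rule 169): 11111010
Gen 10 (rule 154): 11110001
Gen 11 (rule 109): 10010101

Answer: 10010101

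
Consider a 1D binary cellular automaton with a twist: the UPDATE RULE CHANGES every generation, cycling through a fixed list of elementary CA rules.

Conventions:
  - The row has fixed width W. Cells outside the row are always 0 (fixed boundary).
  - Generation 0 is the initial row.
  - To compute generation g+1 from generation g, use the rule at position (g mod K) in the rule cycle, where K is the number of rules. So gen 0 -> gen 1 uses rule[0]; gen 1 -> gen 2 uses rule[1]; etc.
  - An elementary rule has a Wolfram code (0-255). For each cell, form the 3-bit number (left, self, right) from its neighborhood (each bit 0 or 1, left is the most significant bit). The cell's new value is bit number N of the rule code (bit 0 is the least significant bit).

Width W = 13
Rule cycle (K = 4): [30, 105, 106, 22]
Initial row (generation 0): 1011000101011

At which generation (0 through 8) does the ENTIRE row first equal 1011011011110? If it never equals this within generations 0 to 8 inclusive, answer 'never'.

Gen 0: 1011000101011
Gen 1 (rule 30): 1010101101010
Gen 2 (rule 105): 0101011110100
Gen 3 (rule 106): 1010110011000
Gen 4 (rule 22): 1010001100100
Gen 5 (rule 30): 1011011011110
Gen 6 (rule 105): 0111111110010
Gen 7 (rule 106): 1100000010100
Gen 8 (rule 22): 0010000110110

Answer: 5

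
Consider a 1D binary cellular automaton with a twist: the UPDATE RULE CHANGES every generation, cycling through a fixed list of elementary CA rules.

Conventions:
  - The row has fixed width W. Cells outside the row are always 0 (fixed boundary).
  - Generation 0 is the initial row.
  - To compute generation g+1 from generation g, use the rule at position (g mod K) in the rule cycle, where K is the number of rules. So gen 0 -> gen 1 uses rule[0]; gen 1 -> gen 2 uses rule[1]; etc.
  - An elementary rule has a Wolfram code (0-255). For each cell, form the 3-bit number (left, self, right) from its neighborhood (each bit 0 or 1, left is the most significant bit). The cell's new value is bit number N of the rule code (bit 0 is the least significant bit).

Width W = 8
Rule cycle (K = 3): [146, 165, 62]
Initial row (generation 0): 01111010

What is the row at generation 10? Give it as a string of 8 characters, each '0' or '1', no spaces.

Gen 0: 01111010
Gen 1 (rule 146): 10110001
Gen 2 (rule 165): 11000101
Gen 3 (rule 62): 10101111
Gen 4 (rule 146): 00000110
Gen 5 (rule 165): 11110000
Gen 6 (rule 62): 10001000
Gen 7 (rule 146): 01010100
Gen 8 (rule 165): 01111101
Gen 9 (rule 62): 11000011
Gen 10 (rule 146): 00100100

Answer: 00100100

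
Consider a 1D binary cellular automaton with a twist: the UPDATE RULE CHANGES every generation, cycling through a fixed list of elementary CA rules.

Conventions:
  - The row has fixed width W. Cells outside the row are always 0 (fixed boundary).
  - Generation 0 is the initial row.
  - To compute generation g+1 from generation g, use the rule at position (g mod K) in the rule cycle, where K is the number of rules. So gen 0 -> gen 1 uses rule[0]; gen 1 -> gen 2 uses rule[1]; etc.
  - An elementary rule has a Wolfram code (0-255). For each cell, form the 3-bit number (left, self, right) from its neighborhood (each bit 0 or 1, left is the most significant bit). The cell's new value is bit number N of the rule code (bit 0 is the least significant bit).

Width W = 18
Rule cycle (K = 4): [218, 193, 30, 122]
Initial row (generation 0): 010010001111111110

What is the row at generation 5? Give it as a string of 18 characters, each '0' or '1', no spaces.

Gen 0: 010010001111111110
Gen 1 (rule 218): 101101011111111111
Gen 2 (rule 193): 000100001111111111
Gen 3 (rule 30): 001110011000000000
Gen 4 (rule 122): 011011111100000000
Gen 5 (rule 218): 111011111110000000

Answer: 111011111110000000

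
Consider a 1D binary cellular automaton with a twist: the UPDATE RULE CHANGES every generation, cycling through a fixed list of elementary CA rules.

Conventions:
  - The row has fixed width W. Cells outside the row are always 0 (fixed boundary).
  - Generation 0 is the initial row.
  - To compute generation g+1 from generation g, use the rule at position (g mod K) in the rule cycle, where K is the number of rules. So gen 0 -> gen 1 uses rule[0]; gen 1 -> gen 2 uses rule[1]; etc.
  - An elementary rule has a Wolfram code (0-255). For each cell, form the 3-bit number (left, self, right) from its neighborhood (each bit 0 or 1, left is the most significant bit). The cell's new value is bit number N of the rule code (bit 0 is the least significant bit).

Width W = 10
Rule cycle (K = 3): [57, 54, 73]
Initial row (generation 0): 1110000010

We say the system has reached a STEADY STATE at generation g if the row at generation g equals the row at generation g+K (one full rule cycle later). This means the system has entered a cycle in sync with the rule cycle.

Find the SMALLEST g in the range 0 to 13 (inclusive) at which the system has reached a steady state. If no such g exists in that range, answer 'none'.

Gen 0: 1110000010
Gen 1 (rule 57): 1001111001
Gen 2 (rule 54): 1110000111
Gen 3 (rule 73): 1010110101
Gen 4 (rule 57): 0101101010
Gen 5 (rule 54): 1110011111
Gen 6 (rule 73): 1010010001
Gen 7 (rule 57): 0101001100
Gen 8 (rule 54): 1111110010
Gen 9 (rule 73): 1000010000
Gen 10 (rule 57): 0111001111
Gen 11 (rule 54): 1000110000
Gen 12 (rule 73): 0010110111
Gen 13 (rule 57): 1001101100
Gen 14 (rule 54): 1110010010
Gen 15 (rule 73): 1010000000
Gen 16 (rule 57): 0101111111

Answer: none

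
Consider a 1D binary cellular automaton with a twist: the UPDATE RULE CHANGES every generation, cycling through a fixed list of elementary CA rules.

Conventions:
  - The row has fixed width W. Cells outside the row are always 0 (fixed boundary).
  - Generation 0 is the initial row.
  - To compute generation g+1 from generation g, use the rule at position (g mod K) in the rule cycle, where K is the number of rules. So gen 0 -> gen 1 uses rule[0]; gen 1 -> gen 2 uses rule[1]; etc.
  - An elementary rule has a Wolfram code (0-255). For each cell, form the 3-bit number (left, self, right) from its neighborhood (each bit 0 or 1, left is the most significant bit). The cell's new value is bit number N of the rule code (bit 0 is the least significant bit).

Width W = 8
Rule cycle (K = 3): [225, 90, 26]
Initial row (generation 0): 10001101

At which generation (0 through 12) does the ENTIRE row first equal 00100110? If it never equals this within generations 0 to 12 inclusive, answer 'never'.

Answer: 1

Derivation:
Gen 0: 10001101
Gen 1 (rule 225): 00100110
Gen 2 (rule 90): 01011111
Gen 3 (rule 26): 10010000
Gen 4 (rule 225): 00000111
Gen 5 (rule 90): 00001101
Gen 6 (rule 26): 00011000
Gen 7 (rule 225): 11001011
Gen 8 (rule 90): 11110011
Gen 9 (rule 26): 10001110
Gen 10 (rule 225): 00100110
Gen 11 (rule 90): 01011111
Gen 12 (rule 26): 10010000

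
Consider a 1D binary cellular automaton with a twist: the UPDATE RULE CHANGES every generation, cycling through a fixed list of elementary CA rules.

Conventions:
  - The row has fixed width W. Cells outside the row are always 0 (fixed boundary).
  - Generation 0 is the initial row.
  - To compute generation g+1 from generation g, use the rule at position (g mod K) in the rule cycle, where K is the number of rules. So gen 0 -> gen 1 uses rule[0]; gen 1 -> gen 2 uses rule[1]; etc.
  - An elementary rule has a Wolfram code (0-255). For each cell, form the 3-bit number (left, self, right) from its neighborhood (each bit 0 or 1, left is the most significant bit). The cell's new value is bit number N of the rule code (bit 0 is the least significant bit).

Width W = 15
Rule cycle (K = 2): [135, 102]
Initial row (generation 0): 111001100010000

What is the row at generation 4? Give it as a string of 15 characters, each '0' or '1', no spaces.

Answer: 000001011100101

Derivation:
Gen 0: 111001100010000
Gen 1 (rule 135): 010010001110111
Gen 2 (rule 102): 110110010011001
Gen 3 (rule 135): 000000110100011
Gen 4 (rule 102): 000001011100101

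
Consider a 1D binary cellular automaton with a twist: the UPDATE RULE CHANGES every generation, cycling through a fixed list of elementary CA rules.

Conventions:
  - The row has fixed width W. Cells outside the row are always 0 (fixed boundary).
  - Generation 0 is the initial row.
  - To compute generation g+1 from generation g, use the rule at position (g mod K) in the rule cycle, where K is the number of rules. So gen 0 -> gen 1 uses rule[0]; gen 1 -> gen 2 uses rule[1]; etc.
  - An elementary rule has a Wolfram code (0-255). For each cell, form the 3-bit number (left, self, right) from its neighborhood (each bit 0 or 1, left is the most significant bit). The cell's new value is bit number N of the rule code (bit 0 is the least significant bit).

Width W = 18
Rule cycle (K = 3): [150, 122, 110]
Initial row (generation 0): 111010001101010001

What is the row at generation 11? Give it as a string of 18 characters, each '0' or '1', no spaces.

Gen 0: 111010001101010001
Gen 1 (rule 150): 010011010001011011
Gen 2 (rule 122): 101111101010111111
Gen 3 (rule 110): 111000111111100001
Gen 4 (rule 150): 010101011111010011
Gen 5 (rule 122): 101010110001101111
Gen 6 (rule 110): 111111110011111001
Gen 7 (rule 150): 011111101101110111
Gen 8 (rule 122): 110000111111011101
Gen 9 (rule 110): 110001100001110111
Gen 10 (rule 150): 001010010010100010
Gen 11 (rule 122): 010101101101010101

Answer: 010101101101010101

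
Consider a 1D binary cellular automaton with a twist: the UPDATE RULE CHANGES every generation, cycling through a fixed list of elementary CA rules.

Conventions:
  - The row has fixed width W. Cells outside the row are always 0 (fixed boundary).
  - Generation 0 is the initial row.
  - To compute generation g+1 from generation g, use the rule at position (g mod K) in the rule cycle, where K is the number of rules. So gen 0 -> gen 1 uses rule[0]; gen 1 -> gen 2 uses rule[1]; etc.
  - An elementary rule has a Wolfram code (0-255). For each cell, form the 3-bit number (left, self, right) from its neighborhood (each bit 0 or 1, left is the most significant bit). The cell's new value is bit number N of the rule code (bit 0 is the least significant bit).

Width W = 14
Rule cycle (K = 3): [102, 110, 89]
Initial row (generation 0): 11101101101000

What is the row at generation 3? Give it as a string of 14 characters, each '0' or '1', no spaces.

Answer: 01000000100111

Derivation:
Gen 0: 11101101101000
Gen 1 (rule 102): 00110110111000
Gen 2 (rule 110): 01111111101000
Gen 3 (rule 89): 01000000100111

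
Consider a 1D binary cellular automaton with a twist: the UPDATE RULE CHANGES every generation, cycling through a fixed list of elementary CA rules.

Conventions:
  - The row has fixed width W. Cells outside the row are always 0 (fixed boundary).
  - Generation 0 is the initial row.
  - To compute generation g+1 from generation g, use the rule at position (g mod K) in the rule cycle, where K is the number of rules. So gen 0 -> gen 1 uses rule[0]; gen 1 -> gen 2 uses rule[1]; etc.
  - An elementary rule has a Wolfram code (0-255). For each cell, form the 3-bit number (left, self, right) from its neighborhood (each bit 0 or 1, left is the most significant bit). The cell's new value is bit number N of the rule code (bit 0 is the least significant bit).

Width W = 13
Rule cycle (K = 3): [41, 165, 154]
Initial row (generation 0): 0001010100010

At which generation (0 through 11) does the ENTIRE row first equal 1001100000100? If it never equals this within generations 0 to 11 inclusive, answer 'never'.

Gen 0: 0001010100010
Gen 1 (rule 41): 1100101001000
Gen 2 (rule 165): 0000111001011
Gen 3 (rule 154): 0001110110010
Gen 4 (rule 41): 1101001100000
Gen 5 (rule 165): 0011000001111
Gen 6 (rule 154): 0110100011110
Gen 7 (rule 41): 0101001010000
Gen 8 (rule 165): 0111001110111
Gen 9 (rule 154): 1110111100110
Gen 10 (rule 41): 1001100000100
Gen 11 (rule 165): 1000001110101

Answer: 10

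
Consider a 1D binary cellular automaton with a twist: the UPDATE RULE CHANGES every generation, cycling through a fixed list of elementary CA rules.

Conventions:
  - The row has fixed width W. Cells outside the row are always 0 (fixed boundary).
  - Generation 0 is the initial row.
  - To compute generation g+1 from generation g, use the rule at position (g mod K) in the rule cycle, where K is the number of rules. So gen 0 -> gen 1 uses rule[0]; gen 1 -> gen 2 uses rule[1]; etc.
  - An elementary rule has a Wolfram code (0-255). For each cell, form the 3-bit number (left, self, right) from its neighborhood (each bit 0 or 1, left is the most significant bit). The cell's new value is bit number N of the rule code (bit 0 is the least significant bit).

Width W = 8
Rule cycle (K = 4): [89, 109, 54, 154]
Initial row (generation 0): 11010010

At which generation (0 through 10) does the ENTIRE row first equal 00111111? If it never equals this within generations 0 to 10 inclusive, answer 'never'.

Answer: 3

Derivation:
Gen 0: 11010010
Gen 1 (rule 89): 11001001
Gen 2 (rule 109): 11001001
Gen 3 (rule 54): 00111111
Gen 4 (rule 154): 01111110
Gen 5 (rule 89): 01000011
Gen 6 (rule 109): 01011011
Gen 7 (rule 54): 11100100
Gen 8 (rule 154): 11011010
Gen 9 (rule 89): 11011001
Gen 10 (rule 109): 11111001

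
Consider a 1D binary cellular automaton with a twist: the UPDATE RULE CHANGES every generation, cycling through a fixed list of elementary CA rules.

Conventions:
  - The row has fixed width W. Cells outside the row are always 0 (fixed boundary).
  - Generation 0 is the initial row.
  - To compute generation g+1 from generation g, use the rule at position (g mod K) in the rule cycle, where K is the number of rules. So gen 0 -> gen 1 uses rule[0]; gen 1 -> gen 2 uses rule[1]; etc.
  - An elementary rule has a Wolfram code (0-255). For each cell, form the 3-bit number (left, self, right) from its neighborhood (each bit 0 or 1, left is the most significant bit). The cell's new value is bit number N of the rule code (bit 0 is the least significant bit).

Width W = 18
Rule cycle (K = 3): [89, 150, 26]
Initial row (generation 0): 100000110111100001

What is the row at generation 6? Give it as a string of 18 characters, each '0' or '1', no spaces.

Gen 0: 100000110111100001
Gen 1 (rule 89): 011110110100111100
Gen 2 (rule 150): 101100000111011010
Gen 3 (rule 26): 001010001100010001
Gen 4 (rule 89): 100001101111001100
Gen 5 (rule 150): 110010000110110010
Gen 6 (rule 26): 101101001100101101

Answer: 101101001100101101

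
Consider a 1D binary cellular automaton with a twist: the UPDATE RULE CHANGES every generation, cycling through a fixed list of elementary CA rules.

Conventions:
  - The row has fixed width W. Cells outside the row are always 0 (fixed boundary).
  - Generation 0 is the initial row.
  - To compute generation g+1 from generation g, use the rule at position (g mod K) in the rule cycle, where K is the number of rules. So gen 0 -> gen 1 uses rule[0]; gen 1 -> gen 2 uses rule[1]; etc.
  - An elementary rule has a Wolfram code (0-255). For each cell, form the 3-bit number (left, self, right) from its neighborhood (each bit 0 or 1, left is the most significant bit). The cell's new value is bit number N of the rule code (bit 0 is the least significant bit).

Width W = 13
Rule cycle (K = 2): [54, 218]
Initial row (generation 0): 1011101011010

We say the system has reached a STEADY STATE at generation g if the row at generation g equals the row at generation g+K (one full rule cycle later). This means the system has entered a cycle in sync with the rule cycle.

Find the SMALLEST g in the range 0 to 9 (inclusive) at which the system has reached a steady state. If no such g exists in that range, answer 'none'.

Answer: none

Derivation:
Gen 0: 1011101011010
Gen 1 (rule 54): 1100011100111
Gen 2 (rule 218): 1110111111111
Gen 3 (rule 54): 0001000000000
Gen 4 (rule 218): 0010100000000
Gen 5 (rule 54): 0111110000000
Gen 6 (rule 218): 1111111000000
Gen 7 (rule 54): 0000000100000
Gen 8 (rule 218): 0000001010000
Gen 9 (rule 54): 0000011111000
Gen 10 (rule 218): 0000111111100
Gen 11 (rule 54): 0001000000010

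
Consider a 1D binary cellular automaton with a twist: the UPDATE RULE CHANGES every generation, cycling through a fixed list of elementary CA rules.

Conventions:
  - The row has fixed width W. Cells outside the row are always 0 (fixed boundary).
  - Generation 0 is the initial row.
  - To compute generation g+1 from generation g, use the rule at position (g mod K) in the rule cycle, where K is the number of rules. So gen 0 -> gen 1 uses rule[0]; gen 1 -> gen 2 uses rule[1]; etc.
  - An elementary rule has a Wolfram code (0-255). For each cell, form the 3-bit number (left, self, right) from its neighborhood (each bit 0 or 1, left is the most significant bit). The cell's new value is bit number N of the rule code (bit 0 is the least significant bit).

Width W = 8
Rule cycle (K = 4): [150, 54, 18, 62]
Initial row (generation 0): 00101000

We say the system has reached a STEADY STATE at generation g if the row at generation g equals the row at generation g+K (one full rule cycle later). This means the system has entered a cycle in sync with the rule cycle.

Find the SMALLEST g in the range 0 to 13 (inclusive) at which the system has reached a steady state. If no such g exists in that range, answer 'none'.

Gen 0: 00101000
Gen 1 (rule 150): 01101100
Gen 2 (rule 54): 10010010
Gen 3 (rule 18): 01101101
Gen 4 (rule 62): 11011011
Gen 5 (rule 150): 00000000
Gen 6 (rule 54): 00000000
Gen 7 (rule 18): 00000000
Gen 8 (rule 62): 00000000
Gen 9 (rule 150): 00000000
Gen 10 (rule 54): 00000000
Gen 11 (rule 18): 00000000
Gen 12 (rule 62): 00000000
Gen 13 (rule 150): 00000000
Gen 14 (rule 54): 00000000
Gen 15 (rule 18): 00000000
Gen 16 (rule 62): 00000000
Gen 17 (rule 150): 00000000

Answer: 5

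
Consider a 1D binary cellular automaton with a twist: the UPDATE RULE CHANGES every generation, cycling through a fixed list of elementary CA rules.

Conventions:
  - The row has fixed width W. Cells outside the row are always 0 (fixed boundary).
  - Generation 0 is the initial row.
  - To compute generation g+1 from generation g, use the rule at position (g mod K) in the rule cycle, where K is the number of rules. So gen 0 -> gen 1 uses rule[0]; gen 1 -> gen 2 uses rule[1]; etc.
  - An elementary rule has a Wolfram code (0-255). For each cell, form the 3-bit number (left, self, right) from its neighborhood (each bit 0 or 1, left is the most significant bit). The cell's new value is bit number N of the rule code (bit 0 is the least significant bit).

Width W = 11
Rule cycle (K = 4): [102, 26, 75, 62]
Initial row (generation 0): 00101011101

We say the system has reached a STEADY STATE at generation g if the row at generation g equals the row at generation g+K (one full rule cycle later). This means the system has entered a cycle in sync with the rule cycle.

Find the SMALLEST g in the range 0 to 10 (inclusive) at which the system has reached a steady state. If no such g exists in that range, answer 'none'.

Answer: none

Derivation:
Gen 0: 00101011101
Gen 1 (rule 102): 01111100111
Gen 2 (rule 26): 11000011100
Gen 3 (rule 75): 11011110101
Gen 4 (rule 62): 10110001111
Gen 5 (rule 102): 11010010001
Gen 6 (rule 26): 10001101010
Gen 7 (rule 75): 00111100000
Gen 8 (rule 62): 01100010000
Gen 9 (rule 102): 10100110000
Gen 10 (rule 26): 00011101000
Gen 11 (rule 75): 11110100011
Gen 12 (rule 62): 10001110110
Gen 13 (rule 102): 10010011010
Gen 14 (rule 26): 01101110001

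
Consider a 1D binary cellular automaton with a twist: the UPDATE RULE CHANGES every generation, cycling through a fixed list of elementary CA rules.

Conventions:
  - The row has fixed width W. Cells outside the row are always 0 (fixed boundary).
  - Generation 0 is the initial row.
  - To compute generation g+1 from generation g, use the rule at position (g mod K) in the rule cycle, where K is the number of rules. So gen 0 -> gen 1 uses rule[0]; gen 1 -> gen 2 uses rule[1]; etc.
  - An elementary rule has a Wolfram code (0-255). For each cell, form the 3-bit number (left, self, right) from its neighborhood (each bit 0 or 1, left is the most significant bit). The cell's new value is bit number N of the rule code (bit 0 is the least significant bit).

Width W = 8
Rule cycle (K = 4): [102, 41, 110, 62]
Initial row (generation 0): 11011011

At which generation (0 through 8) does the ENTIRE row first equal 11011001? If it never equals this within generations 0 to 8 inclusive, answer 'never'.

Gen 0: 11011011
Gen 1 (rule 102): 01101101
Gen 2 (rule 41): 01011010
Gen 3 (rule 110): 11111110
Gen 4 (rule 62): 10000001
Gen 5 (rule 102): 10000011
Gen 6 (rule 41): 00111010
Gen 7 (rule 110): 01101110
Gen 8 (rule 62): 11011001

Answer: 8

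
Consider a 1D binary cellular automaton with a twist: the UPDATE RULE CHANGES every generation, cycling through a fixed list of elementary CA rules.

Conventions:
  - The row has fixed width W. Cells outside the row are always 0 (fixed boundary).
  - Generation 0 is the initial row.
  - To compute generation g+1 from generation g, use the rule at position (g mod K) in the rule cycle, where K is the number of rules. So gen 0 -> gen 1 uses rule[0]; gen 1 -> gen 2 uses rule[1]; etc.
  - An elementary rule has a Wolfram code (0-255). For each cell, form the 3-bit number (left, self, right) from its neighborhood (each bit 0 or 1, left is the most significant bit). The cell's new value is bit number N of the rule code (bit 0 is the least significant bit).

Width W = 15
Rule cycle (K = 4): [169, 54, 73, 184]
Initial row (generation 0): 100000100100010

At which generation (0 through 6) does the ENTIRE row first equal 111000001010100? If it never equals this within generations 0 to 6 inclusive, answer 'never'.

Answer: 5

Derivation:
Gen 0: 100000100100010
Gen 1 (rule 169): 001110000001000
Gen 2 (rule 54): 010001000011100
Gen 3 (rule 73): 000100011010101
Gen 4 (rule 184): 000010010101010
Gen 5 (rule 169): 111000001010100
Gen 6 (rule 54): 000100011111110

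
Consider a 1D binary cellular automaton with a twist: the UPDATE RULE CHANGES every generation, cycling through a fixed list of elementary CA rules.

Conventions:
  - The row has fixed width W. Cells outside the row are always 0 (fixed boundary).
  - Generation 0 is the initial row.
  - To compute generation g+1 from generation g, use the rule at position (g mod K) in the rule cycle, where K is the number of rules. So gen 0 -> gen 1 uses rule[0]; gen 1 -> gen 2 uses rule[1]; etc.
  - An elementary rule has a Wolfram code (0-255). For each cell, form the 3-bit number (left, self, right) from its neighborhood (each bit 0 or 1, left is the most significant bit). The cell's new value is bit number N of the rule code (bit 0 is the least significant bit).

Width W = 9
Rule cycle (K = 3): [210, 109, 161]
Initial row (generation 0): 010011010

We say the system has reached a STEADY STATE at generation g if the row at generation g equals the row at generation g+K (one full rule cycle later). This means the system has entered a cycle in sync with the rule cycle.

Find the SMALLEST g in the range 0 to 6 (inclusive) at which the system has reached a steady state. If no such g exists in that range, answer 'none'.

Gen 0: 010011010
Gen 1 (rule 210): 101101001
Gen 2 (rule 109): 111111001
Gen 3 (rule 161): 011110000
Gen 4 (rule 210): 101111000
Gen 5 (rule 109): 111001011
Gen 6 (rule 161): 010000100
Gen 7 (rule 210): 101001010
Gen 8 (rule 109): 111001110
Gen 9 (rule 161): 010000100

Answer: 6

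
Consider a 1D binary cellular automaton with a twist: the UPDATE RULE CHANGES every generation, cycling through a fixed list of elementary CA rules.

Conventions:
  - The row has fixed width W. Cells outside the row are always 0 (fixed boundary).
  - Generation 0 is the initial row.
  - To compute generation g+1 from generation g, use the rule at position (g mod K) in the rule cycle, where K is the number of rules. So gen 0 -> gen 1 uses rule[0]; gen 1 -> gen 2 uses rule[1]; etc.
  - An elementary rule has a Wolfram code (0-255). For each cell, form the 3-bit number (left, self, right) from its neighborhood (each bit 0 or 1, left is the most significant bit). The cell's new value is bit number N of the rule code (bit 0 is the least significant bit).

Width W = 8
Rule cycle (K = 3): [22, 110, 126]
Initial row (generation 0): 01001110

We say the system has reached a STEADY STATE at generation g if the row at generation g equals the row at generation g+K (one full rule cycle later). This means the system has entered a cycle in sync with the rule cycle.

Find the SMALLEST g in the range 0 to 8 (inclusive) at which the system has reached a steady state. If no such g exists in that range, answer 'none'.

Answer: 4

Derivation:
Gen 0: 01001110
Gen 1 (rule 22): 11110001
Gen 2 (rule 110): 10010011
Gen 3 (rule 126): 11111111
Gen 4 (rule 22): 00000000
Gen 5 (rule 110): 00000000
Gen 6 (rule 126): 00000000
Gen 7 (rule 22): 00000000
Gen 8 (rule 110): 00000000
Gen 9 (rule 126): 00000000
Gen 10 (rule 22): 00000000
Gen 11 (rule 110): 00000000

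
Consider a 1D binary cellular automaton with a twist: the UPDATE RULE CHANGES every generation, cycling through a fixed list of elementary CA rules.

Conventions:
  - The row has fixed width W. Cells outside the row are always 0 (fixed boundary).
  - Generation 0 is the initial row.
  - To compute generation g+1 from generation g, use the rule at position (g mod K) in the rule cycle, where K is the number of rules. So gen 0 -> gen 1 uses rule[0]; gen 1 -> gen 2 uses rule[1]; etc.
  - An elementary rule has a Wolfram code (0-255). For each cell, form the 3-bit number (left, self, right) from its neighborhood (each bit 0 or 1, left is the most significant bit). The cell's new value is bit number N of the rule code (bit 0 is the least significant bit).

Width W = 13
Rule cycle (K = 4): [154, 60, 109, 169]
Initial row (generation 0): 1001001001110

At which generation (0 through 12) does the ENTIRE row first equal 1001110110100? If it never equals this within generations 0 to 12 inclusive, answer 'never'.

Gen 0: 1001001001110
Gen 1 (rule 154): 0110110111101
Gen 2 (rule 60): 0101101100011
Gen 3 (rule 109): 0111111101011
Gen 4 (rule 169): 0111111010110
Gen 5 (rule 154): 1111110000101
Gen 6 (rule 60): 1000001000111
Gen 7 (rule 109): 1011101010101
Gen 8 (rule 169): 0111010101010
Gen 9 (rule 154): 1110000000001
Gen 10 (rule 60): 1001000000001
Gen 11 (rule 109): 1001011111101
Gen 12 (rule 169): 0000111111010

Answer: never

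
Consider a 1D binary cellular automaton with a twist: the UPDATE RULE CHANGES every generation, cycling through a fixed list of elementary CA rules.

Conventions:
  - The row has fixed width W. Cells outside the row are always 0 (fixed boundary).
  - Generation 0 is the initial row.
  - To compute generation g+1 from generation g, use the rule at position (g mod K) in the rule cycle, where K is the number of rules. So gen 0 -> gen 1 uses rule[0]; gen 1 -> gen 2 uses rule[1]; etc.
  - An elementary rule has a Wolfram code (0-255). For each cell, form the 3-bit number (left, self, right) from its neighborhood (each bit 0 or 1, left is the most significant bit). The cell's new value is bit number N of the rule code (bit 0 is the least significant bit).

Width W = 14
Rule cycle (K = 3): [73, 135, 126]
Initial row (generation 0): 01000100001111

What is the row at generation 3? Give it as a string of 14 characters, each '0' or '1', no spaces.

Answer: 10011111011111

Derivation:
Gen 0: 01000100001111
Gen 1 (rule 73): 00010001101001
Gen 2 (rule 135): 11110110001011
Gen 3 (rule 126): 10011111011111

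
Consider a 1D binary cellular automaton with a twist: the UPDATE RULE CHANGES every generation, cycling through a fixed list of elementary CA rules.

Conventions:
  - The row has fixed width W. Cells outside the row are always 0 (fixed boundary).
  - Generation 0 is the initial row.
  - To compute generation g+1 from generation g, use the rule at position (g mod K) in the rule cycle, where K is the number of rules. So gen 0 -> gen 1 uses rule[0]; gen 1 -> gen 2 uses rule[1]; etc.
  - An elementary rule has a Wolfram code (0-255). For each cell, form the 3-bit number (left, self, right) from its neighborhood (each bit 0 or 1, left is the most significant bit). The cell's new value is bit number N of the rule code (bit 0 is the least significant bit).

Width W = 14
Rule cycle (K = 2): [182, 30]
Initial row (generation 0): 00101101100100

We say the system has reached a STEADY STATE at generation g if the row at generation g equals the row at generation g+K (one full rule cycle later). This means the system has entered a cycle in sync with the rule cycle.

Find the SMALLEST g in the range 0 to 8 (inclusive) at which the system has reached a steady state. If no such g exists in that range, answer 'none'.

Answer: none

Derivation:
Gen 0: 00101101100100
Gen 1 (rule 182): 01110010011110
Gen 2 (rule 30): 11001111110001
Gen 3 (rule 182): 00110111101011
Gen 4 (rule 30): 01100100001010
Gen 5 (rule 182): 10011110011111
Gen 6 (rule 30): 11110001110000
Gen 7 (rule 182): 01101010101000
Gen 8 (rule 30): 11001010101100
Gen 9 (rule 182): 00111111110010
Gen 10 (rule 30): 01100000001111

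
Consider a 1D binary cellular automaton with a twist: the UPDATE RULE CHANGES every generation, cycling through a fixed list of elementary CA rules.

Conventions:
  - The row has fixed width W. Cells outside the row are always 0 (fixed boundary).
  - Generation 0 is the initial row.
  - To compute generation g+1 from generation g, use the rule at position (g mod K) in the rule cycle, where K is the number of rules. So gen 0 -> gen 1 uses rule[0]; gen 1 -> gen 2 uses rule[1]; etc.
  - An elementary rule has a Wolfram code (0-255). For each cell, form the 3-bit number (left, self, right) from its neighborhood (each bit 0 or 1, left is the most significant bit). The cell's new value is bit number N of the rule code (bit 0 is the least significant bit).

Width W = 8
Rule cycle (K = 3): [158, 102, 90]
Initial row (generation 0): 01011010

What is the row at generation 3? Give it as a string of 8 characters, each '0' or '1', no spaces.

Gen 0: 01011010
Gen 1 (rule 158): 11010011
Gen 2 (rule 102): 01110101
Gen 3 (rule 90): 11010000

Answer: 11010000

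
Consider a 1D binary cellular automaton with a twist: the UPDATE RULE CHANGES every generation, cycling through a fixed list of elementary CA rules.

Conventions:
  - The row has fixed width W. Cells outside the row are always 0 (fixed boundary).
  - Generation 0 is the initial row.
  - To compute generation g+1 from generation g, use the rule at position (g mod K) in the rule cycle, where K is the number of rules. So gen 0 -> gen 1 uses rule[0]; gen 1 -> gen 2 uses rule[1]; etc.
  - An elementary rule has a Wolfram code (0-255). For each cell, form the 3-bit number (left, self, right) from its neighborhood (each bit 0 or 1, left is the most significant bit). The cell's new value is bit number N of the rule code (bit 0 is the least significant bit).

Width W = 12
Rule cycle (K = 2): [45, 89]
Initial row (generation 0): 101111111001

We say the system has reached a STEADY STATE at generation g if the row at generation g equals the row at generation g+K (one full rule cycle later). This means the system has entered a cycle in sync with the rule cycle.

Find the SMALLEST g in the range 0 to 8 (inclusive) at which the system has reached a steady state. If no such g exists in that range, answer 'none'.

Gen 0: 101111111001
Gen 1 (rule 45): 111000000001
Gen 2 (rule 89): 101111111100
Gen 3 (rule 45): 111000000001
Gen 4 (rule 89): 101111111100
Gen 5 (rule 45): 111000000001
Gen 6 (rule 89): 101111111100
Gen 7 (rule 45): 111000000001
Gen 8 (rule 89): 101111111100
Gen 9 (rule 45): 111000000001
Gen 10 (rule 89): 101111111100

Answer: 1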